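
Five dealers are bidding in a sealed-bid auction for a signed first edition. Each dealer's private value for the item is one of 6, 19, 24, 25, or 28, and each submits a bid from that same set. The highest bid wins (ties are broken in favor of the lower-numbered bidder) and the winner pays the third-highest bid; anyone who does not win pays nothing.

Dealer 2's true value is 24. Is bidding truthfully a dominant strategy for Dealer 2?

No

Consider the case where Dealer 1 bids 6, Dealer 3 bids 6, Dealer 4 bids 6 and Dealer 5 bids 25.
Truthful bid 24: loses, pays 0, utility 0.
Bid 25 instead: wins, pays 6, utility 24 - 6 = 18.
Since 18 > 0, bidding 25 is strictly better here, so truthful bidding is not dominant.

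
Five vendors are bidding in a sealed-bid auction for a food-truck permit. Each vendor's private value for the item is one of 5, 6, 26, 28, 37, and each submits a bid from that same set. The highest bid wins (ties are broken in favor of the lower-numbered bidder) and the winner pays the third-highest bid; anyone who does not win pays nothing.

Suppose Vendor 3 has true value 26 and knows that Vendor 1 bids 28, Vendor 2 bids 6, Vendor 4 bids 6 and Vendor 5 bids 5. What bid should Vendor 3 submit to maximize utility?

37

Bid 5: loses, pays 0, utility 0.
Bid 6: loses, pays 0, utility 0.
Bid 26: loses, pays 0, utility 0.
Bid 28: loses, pays 0, utility 0.
Bid 37: wins, pays 6, utility 26 - 6 = 20.
The best choice is 37 with utility 20.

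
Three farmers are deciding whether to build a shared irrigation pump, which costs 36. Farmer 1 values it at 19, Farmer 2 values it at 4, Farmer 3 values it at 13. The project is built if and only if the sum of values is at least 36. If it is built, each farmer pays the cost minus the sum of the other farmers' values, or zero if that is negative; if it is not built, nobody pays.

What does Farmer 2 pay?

Total value 36 ≥ cost 36, so the project is built.
The other farmers' values sum to 32.
Cost minus that sum is 36 - 32 = 4.

4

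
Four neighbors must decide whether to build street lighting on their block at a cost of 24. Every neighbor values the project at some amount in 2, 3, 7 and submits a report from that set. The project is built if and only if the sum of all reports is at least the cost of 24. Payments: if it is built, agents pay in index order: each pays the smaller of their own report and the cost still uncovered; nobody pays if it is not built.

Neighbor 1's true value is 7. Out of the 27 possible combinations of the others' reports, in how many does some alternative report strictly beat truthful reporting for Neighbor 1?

1

Others report (7, 7, 7): truth gives 0; report 3 gives 4 > 0. Violating.
Others report (2, 2, 2): truth gives 0; no alternative beats it.
Others report (2, 2, 3): truth gives 0; no alternative beats it.
(Checking all 27 profiles: 1 has a profitable deviation, 26 do not.)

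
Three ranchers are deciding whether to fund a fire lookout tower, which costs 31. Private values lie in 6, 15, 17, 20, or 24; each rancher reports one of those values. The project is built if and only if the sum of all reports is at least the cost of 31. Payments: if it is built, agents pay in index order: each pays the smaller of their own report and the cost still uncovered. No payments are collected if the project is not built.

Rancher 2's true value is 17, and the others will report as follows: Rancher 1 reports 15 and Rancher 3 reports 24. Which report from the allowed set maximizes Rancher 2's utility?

Report 6: project built, pays 6, utility 17 - 6 = 11.
Report 15: project built, pays 15, utility 17 - 15 = 2.
Report 17: project built, pays 16, utility 17 - 16 = 1.
Report 20: project built, pays 16, utility 17 - 16 = 1.
Report 24: project built, pays 16, utility 17 - 16 = 1.
The best choice is 6 with utility 11.

6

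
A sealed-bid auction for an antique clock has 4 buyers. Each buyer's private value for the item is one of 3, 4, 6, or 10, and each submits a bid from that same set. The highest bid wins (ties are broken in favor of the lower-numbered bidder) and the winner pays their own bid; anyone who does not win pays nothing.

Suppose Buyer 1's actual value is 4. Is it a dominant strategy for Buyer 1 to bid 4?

No

Consider the case where Buyer 2 bids 3, Buyer 3 bids 3 and Buyer 4 bids 3.
Truthful bid 4: wins, pays 4, utility 4 - 4 = 0.
Bid 3 instead: wins, pays 3, utility 4 - 3 = 1.
Since 1 > 0, bidding 3 is strictly better here, so truthful bidding is not dominant.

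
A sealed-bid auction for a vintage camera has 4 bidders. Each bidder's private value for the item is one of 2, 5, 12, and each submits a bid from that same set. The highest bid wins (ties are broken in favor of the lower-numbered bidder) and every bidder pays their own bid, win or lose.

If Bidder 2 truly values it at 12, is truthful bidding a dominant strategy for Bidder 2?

Consider the case where Bidder 1 bids 2, Bidder 3 bids 2 and Bidder 4 bids 2.
Truthful bid 12: wins, pays 12, utility 12 - 12 = 0.
Bid 5 instead: wins, pays 5, utility 12 - 5 = 7.
Since 7 > 0, bidding 5 is strictly better here, so truthful bidding is not dominant.

No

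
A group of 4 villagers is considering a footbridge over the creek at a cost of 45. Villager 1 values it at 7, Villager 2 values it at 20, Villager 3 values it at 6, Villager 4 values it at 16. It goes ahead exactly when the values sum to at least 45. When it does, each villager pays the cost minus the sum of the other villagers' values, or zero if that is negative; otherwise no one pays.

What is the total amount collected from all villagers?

33

Total value 49 ≥ cost 45, so it is built.
Villager 1: others sum to 42; max(0, 45 - 42) = 3.
Villager 2: others sum to 29; max(0, 45 - 29) = 16.
Villager 3: others sum to 43; max(0, 45 - 43) = 2.
Villager 4: others sum to 33; max(0, 45 - 33) = 12.
Total collected = 3 + 16 + 2 + 12 = 33.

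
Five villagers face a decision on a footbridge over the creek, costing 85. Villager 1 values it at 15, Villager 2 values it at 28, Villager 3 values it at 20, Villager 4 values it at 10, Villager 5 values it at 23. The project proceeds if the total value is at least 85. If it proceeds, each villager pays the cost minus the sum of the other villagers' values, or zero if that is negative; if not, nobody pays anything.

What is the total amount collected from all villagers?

Total value 96 ≥ cost 85, so it is built.
Villager 1: others sum to 81; max(0, 85 - 81) = 4.
Villager 2: others sum to 68; max(0, 85 - 68) = 17.
Villager 3: others sum to 76; max(0, 85 - 76) = 9.
Villager 4: others sum to 86; max(0, 85 - 86) = 0.
Villager 5: others sum to 73; max(0, 85 - 73) = 12.
Total collected = 4 + 17 + 9 + 0 + 12 = 42.

42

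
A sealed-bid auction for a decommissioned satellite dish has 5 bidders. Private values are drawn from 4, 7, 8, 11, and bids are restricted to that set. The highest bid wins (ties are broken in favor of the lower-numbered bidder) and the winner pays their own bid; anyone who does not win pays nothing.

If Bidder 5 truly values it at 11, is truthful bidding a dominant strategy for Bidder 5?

No

Consider the case where Bidder 1 bids 4, Bidder 2 bids 4, Bidder 3 bids 4 and Bidder 4 bids 4.
Truthful bid 11: wins, pays 11, utility 11 - 11 = 0.
Bid 7 instead: wins, pays 7, utility 11 - 7 = 4.
Since 4 > 0, bidding 7 is strictly better here, so truthful bidding is not dominant.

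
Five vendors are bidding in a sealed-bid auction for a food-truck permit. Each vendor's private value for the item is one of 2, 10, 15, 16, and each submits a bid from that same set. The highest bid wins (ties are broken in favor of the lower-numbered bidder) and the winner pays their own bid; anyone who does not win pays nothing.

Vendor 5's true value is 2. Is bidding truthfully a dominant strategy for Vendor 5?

Check each profile of the others' bids and compare truth against every alternative bid.
Others bid (2, 2, 2, 2): truth gives 0, best alternative gives -8.
Others bid (2, 2, 2, 10): truth gives 0, best alternative gives 0.
Others bid (2, 2, 2, 15): truth gives 0, best alternative gives 0.
Others bid (2, 2, 2, 16): truth gives 0, best alternative gives 0.
Others bid (2, 2, 10, 2): truth gives 0, best alternative gives 0.
Others bid (2, 2, 10, 10): truth gives 0, best alternative gives 0.
(Remaining 250 profiles checked similarly; truth is weakly best in each.)
In every case the truthful bid is at least as good as any alternative, so it is a dominant strategy.

Yes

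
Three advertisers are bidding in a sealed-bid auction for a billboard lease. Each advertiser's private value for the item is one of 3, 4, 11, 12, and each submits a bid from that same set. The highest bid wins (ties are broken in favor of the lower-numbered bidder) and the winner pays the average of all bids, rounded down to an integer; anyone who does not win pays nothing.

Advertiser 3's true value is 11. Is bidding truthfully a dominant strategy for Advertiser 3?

Consider the case where Advertiser 1 bids 3 and Advertiser 2 bids 3.
Truthful bid 11: wins, pays 5, utility 11 - 5 = 6.
Bid 4 instead: wins, pays 3, utility 11 - 3 = 8.
Since 8 > 6, bidding 4 is strictly better here, so truthful bidding is not dominant.

No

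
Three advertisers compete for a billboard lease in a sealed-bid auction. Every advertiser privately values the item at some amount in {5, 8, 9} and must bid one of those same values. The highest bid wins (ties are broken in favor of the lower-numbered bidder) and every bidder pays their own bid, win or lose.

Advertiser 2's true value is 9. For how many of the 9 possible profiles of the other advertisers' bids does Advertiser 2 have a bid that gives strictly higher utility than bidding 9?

Others bid (5, 5): truth gives 0; bid 8 gives 1 > 0. Violating.
Others bid (5, 8): truth gives 0; bid 8 gives 1 > 0. Violating.
Others bid (9, 5): truth gives -9; bid 5 gives -5 > -9. Violating.
Others bid (9, 8): truth gives -9; bid 5 gives -5 > -9. Violating.
Others bid (5, 9): truth gives 0; no alternative beats it.
Others bid (8, 5): truth gives 0; no alternative beats it.
(Checking all 9 profiles: 5 have a profitable deviation, 4 do not.)

5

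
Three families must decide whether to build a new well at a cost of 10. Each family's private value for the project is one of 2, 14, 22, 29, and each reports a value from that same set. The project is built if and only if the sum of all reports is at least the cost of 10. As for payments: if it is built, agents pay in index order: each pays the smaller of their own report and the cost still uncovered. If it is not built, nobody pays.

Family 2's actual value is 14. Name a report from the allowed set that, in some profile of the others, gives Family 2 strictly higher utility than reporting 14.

2

Suppose Family 1 reports 2 and Family 3 reports 14.
Report 14: project built, pays 8, utility 14 - 8 = 6.
Report 2: project built, pays 2, utility 14 - 2 = 12.
So reporting 2 beats truth here (12 > 6).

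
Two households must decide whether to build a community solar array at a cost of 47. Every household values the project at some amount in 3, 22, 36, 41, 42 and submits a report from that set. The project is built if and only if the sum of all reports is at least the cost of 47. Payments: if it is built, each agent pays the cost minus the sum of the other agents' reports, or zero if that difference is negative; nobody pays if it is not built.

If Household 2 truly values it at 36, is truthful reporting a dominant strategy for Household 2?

Yes

Check each profile of the others' reports and compare truth against every alternative report.
Others report (42): truth gives 31, best alternative gives 31.
Others report (41): truth gives 30, best alternative gives 30.
Others report (36): truth gives 25, best alternative gives 25.
Others report (22): truth gives 11, best alternative gives 11.
Others report (3): truth gives 0, best alternative gives 0.
In every case the truthful report is at least as good as any alternative, so it is a dominant strategy.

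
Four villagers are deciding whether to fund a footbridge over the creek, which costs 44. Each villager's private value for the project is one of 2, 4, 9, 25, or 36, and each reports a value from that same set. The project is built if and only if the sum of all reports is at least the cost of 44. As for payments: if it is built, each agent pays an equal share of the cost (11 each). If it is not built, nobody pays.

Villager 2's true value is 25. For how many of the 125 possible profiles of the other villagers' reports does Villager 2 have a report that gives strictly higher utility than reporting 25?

Others report (2, 2, 4): truth gives 0; report 36 gives 14 > 0. Violating.
Others report (2, 2, 9): truth gives 0; report 36 gives 14 > 0. Violating.
Others report (2, 4, 2): truth gives 0; report 36 gives 14 > 0. Violating.
Others report (2, 4, 4): truth gives 0; report 36 gives 14 > 0. Violating.
Others report (2, 2, 2): truth gives 0; no alternative beats it.
Others report (2, 2, 25): truth gives 14; no alternative beats it.
(Checking all 125 profiles: 19 have a profitable deviation, 106 do not.)

19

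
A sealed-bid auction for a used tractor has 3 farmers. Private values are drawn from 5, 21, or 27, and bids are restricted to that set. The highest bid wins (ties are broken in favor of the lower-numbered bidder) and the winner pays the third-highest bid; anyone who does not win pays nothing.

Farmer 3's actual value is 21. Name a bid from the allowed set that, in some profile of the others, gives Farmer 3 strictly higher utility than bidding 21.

Suppose Farmer 1 bids 5 and Farmer 2 bids 21.
Bid 21: loses, pays 0, utility 0.
Bid 27: wins, pays 5, utility 21 - 5 = 16.
So bidding 27 beats truth here (16 > 0).

27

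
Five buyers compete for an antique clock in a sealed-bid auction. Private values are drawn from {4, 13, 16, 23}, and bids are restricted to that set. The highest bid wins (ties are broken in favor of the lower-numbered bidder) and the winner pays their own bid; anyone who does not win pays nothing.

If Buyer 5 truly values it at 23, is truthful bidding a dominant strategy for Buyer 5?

Consider the case where Buyer 1 bids 4, Buyer 2 bids 4, Buyer 3 bids 4 and Buyer 4 bids 4.
Truthful bid 23: wins, pays 23, utility 23 - 23 = 0.
Bid 13 instead: wins, pays 13, utility 23 - 13 = 10.
Since 10 > 0, bidding 13 is strictly better here, so truthful bidding is not dominant.

No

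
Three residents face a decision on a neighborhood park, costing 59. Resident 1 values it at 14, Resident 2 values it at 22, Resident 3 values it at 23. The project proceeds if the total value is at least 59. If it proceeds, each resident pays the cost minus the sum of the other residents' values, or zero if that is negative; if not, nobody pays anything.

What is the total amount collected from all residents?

59

Total value 59 ≥ cost 59, so it is built.
Resident 1: others sum to 45; max(0, 59 - 45) = 14.
Resident 2: others sum to 37; max(0, 59 - 37) = 22.
Resident 3: others sum to 36; max(0, 59 - 36) = 23.
Total collected = 14 + 22 + 23 = 59.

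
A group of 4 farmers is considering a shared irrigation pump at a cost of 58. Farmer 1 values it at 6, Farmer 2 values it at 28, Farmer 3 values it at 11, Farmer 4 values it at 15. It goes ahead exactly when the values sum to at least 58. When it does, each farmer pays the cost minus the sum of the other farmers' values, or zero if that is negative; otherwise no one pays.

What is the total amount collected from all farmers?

Total value 60 ≥ cost 58, so it is built.
Farmer 1: others sum to 54; max(0, 58 - 54) = 4.
Farmer 2: others sum to 32; max(0, 58 - 32) = 26.
Farmer 3: others sum to 49; max(0, 58 - 49) = 9.
Farmer 4: others sum to 45; max(0, 58 - 45) = 13.
Total collected = 4 + 26 + 9 + 13 = 52.

52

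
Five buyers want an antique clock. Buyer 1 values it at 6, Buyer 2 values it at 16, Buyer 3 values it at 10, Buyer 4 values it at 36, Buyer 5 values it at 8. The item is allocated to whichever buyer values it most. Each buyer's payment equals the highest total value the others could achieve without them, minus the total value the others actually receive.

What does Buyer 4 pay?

16

Buyer 4 has the highest value and receives the item.
Without Buyer 4, the item would go to the next-highest value, 16, so the others could achieve 16.
With Buyer 4 present and winning, the others receive nothing, so their total is 0.
Payment = 16 - 0 = 16.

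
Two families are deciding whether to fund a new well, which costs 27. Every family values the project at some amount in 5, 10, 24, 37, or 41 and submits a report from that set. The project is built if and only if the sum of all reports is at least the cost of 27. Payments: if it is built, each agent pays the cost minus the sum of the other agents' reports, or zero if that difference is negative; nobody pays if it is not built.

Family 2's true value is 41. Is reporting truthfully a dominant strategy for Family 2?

Yes

Check each profile of the others' reports and compare truth against every alternative report.
Others report (37): truth gives 41, best alternative gives 41.
Others report (41): truth gives 41, best alternative gives 41.
Others report (24): truth gives 38, best alternative gives 38.
Others report (10): truth gives 24, best alternative gives 24.
Others report (5): truth gives 19, best alternative gives 19.
In every case the truthful report is at least as good as any alternative, so it is a dominant strategy.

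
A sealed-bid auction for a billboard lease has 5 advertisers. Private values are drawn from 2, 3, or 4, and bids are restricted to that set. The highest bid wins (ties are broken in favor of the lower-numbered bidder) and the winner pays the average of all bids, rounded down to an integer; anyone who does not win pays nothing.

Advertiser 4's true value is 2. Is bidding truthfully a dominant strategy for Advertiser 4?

Check each profile of the others' bids and compare truth against every alternative bid.
Others bid (2, 2, 2, 2): truth gives 0, best alternative gives 0.
Others bid (2, 2, 2, 3): truth gives 0, best alternative gives 0.
Others bid (2, 2, 2, 4): truth gives 0, best alternative gives 0.
Others bid (2, 2, 3, 2): truth gives 0, best alternative gives 0.
Others bid (2, 2, 3, 3): truth gives 0, best alternative gives 0.
Others bid (2, 2, 3, 4): truth gives 0, best alternative gives 0.
(Remaining 75 profiles checked similarly; truth is weakly best in each.)
In every case the truthful bid is at least as good as any alternative, so it is a dominant strategy.

Yes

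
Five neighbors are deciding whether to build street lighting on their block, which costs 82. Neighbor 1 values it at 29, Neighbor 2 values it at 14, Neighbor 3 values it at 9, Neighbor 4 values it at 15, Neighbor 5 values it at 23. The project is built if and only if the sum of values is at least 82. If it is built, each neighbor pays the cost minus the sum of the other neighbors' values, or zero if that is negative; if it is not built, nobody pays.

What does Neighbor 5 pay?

Total value 90 ≥ cost 82, so the project is built.
The other neighbors' values sum to 67.
Cost minus that sum is 82 - 67 = 15.

15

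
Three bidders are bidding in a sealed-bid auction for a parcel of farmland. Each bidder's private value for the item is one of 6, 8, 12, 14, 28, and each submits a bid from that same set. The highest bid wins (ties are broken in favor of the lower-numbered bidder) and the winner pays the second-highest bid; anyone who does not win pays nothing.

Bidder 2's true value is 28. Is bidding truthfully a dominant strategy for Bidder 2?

Check each profile of the others' bids and compare truth against every alternative bid.
Others bid (14, 6): truth gives 14, best alternative gives 0.
Others bid (14, 8): truth gives 14, best alternative gives 0.
Others bid (14, 12): truth gives 14, best alternative gives 0.
Others bid (14, 14): truth gives 14, best alternative gives 0.
Others bid (6, 6): truth gives 22, best alternative gives 22.
Others bid (6, 8): truth gives 20, best alternative gives 20.
(Remaining 19 profiles checked similarly; truth is weakly best in each.)
In every case the truthful bid is at least as good as any alternative, so it is a dominant strategy.

Yes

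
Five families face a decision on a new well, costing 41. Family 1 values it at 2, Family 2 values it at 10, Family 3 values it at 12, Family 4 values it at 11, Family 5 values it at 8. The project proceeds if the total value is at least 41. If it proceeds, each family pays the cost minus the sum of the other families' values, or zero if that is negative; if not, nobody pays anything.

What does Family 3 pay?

10

Total value 43 ≥ cost 41, so the project is built.
The other families' values sum to 31.
Cost minus that sum is 41 - 31 = 10.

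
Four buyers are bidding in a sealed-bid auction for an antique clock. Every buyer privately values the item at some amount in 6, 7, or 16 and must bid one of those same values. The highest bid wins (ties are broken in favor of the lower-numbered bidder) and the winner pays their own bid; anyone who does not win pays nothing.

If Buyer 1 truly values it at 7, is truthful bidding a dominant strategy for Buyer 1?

No

Consider the case where Buyer 2 bids 6, Buyer 3 bids 6 and Buyer 4 bids 6.
Truthful bid 7: wins, pays 7, utility 7 - 7 = 0.
Bid 6 instead: wins, pays 6, utility 7 - 6 = 1.
Since 1 > 0, bidding 6 is strictly better here, so truthful bidding is not dominant.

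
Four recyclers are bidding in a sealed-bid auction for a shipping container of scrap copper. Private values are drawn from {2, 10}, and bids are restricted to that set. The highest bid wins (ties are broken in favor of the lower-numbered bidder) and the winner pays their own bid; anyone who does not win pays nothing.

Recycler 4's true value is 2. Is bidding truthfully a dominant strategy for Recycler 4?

Check each profile of the others' bids and compare truth against every alternative bid.
Others bid (2, 2, 2): truth gives 0, best alternative gives -8.
Others bid (2, 2, 10): truth gives 0, best alternative gives 0.
Others bid (2, 10, 2): truth gives 0, best alternative gives 0.
Others bid (2, 10, 10): truth gives 0, best alternative gives 0.
Others bid (10, 2, 2): truth gives 0, best alternative gives 0.
Others bid (10, 2, 10): truth gives 0, best alternative gives 0.
(Remaining 2 profiles checked similarly; truth is weakly best in each.)
In every case the truthful bid is at least as good as any alternative, so it is a dominant strategy.

Yes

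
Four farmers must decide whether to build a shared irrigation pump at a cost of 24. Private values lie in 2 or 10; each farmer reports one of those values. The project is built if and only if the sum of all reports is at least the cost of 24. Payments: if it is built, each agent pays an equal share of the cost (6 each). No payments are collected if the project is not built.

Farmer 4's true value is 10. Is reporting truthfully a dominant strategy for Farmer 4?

Check each profile of the others' reports and compare truth against every alternative report.
Others report (2, 2, 10): truth gives 4, best alternative gives 0.
Others report (2, 10, 2): truth gives 4, best alternative gives 0.
Others report (10, 2, 2): truth gives 4, best alternative gives 0.
Others report (2, 10, 10): truth gives 4, best alternative gives 4.
Others report (10, 2, 10): truth gives 4, best alternative gives 4.
Others report (10, 10, 2): truth gives 4, best alternative gives 4.
(Remaining 2 profiles checked similarly; truth is weakly best in each.)
In every case the truthful report is at least as good as any alternative, so it is a dominant strategy.

Yes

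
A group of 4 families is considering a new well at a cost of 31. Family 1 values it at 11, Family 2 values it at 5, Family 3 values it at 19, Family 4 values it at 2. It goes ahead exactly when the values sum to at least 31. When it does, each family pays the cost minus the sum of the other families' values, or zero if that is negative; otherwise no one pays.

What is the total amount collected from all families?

18

Total value 37 ≥ cost 31, so it is built.
Family 1: others sum to 26; max(0, 31 - 26) = 5.
Family 2: others sum to 32; max(0, 31 - 32) = 0.
Family 3: others sum to 18; max(0, 31 - 18) = 13.
Family 4: others sum to 35; max(0, 31 - 35) = 0.
Total collected = 5 + 0 + 13 + 0 = 18.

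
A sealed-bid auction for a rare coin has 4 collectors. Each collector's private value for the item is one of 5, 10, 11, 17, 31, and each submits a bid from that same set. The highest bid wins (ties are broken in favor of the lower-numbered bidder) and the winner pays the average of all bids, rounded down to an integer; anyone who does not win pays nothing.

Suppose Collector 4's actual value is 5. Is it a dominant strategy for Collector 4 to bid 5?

Yes

Check each profile of the others' bids and compare truth against every alternative bid.
Others bid (5, 5, 5): truth gives 0, best alternative gives -1.
Others bid (5, 5, 10): truth gives 0, best alternative gives 0.
Others bid (5, 5, 11): truth gives 0, best alternative gives 0.
Others bid (5, 5, 17): truth gives 0, best alternative gives 0.
Others bid (5, 5, 31): truth gives 0, best alternative gives 0.
Others bid (5, 10, 5): truth gives 0, best alternative gives 0.
(Remaining 119 profiles checked similarly; truth is weakly best in each.)
In every case the truthful bid is at least as good as any alternative, so it is a dominant strategy.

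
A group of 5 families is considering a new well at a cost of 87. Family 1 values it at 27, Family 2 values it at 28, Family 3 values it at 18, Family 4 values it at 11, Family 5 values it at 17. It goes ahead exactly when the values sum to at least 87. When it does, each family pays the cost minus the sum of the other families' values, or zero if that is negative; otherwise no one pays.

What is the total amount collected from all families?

Total value 101 ≥ cost 87, so it is built.
Family 1: others sum to 74; max(0, 87 - 74) = 13.
Family 2: others sum to 73; max(0, 87 - 73) = 14.
Family 3: others sum to 83; max(0, 87 - 83) = 4.
Family 4: others sum to 90; max(0, 87 - 90) = 0.
Family 5: others sum to 84; max(0, 87 - 84) = 3.
Total collected = 13 + 14 + 4 + 0 + 3 = 34.

34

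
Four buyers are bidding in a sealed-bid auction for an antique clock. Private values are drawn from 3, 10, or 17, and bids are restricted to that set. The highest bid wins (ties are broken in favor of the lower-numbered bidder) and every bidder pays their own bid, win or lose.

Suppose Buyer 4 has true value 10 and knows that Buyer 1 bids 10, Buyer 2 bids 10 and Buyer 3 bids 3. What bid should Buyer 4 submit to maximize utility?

Bid 3: loses but pays 3, utility -3.
Bid 10: loses but pays 10, utility -10.
Bid 17: wins, pays 17, utility 10 - 17 = -7.
The best choice is 3 with utility -3.

3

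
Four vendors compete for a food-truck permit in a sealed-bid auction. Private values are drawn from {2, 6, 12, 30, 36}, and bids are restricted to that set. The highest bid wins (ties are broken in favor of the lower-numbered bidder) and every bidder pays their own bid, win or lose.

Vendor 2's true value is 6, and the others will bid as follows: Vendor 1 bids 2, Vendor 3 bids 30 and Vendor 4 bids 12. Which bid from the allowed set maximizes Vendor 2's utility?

2

Bid 2: loses but pays 2, utility -2.
Bid 6: loses but pays 6, utility -6.
Bid 12: loses but pays 12, utility -12.
Bid 30: wins, pays 30, utility 6 - 30 = -24.
Bid 36: wins, pays 36, utility 6 - 36 = -30.
The best choice is 2 with utility -2.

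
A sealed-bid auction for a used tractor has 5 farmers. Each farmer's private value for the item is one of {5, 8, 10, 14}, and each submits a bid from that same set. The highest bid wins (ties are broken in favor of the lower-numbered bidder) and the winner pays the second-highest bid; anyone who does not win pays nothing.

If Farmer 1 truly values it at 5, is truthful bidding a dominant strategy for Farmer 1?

Check each profile of the others' bids and compare truth against every alternative bid.
Others bid (5, 5, 5, 8): truth gives 0, best alternative gives -3.
Others bid (5, 5, 8, 5): truth gives 0, best alternative gives -3.
Others bid (5, 5, 8, 8): truth gives 0, best alternative gives -3.
Others bid (5, 8, 5, 5): truth gives 0, best alternative gives -3.
Others bid (5, 8, 5, 8): truth gives 0, best alternative gives -3.
Others bid (5, 8, 8, 5): truth gives 0, best alternative gives -3.
(Remaining 250 profiles checked similarly; truth is weakly best in each.)
In every case the truthful bid is at least as good as any alternative, so it is a dominant strategy.

Yes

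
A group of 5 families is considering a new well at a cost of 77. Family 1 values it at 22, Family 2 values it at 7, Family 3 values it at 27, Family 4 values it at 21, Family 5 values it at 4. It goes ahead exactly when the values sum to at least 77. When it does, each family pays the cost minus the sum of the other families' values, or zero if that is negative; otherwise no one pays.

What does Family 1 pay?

18

Total value 81 ≥ cost 77, so the project is built.
The other families' values sum to 59.
Cost minus that sum is 77 - 59 = 18.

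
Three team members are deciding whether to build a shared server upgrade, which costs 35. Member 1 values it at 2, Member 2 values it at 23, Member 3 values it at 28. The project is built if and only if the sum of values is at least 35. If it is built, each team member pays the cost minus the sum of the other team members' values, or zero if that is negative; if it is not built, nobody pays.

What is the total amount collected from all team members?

Total value 53 ≥ cost 35, so it is built.
Member 1: others sum to 51; max(0, 35 - 51) = 0.
Member 2: others sum to 30; max(0, 35 - 30) = 5.
Member 3: others sum to 25; max(0, 35 - 25) = 10.
Total collected = 0 + 5 + 10 = 15.

15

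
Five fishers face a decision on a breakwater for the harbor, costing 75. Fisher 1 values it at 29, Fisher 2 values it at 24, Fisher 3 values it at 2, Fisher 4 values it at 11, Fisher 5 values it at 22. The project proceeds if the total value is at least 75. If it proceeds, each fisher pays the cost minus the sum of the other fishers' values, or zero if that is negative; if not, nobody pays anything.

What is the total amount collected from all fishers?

Total value 88 ≥ cost 75, so it is built.
Fisher 1: others sum to 59; max(0, 75 - 59) = 16.
Fisher 2: others sum to 64; max(0, 75 - 64) = 11.
Fisher 3: others sum to 86; max(0, 75 - 86) = 0.
Fisher 4: others sum to 77; max(0, 75 - 77) = 0.
Fisher 5: others sum to 66; max(0, 75 - 66) = 9.
Total collected = 16 + 11 + 0 + 0 + 9 = 36.

36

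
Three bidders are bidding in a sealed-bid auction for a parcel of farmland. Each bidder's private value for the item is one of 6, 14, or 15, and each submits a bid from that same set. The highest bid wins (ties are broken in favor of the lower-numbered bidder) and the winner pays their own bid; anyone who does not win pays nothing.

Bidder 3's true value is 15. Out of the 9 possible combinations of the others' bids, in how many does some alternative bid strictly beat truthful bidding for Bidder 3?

Others bid (6, 6): truth gives 0; bid 14 gives 1 > 0. Violating.
Others bid (6, 14): truth gives 0; no alternative beats it.
Others bid (6, 15): truth gives 0; no alternative beats it.
(Checking all 9 profiles: 1 has a profitable deviation, 8 do not.)

1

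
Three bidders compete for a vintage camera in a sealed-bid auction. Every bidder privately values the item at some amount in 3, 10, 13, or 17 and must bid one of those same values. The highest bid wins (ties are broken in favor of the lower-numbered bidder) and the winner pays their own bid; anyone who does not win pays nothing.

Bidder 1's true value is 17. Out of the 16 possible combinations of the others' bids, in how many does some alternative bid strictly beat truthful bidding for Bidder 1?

9

Others bid (3, 3): truth gives 0; bid 3 gives 14 > 0. Violating.
Others bid (3, 10): truth gives 0; bid 10 gives 7 > 0. Violating.
Others bid (3, 13): truth gives 0; bid 13 gives 4 > 0. Violating.
Others bid (10, 3): truth gives 0; bid 10 gives 7 > 0. Violating.
Others bid (3, 17): truth gives 0; no alternative beats it.
Others bid (10, 17): truth gives 0; no alternative beats it.
(Checking all 16 profiles: 9 have a profitable deviation, 7 do not.)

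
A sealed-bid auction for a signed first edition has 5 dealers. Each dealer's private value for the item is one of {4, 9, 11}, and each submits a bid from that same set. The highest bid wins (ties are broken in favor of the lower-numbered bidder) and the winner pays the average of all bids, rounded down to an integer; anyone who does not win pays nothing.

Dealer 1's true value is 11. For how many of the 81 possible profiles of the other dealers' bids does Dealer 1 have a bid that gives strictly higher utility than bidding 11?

1

Others bid (4, 4, 4, 4): truth gives 6; bid 4 gives 7 > 6. Violating.
Others bid (4, 4, 4, 9): truth gives 5; no alternative beats it.
Others bid (4, 4, 4, 11): truth gives 5; no alternative beats it.
(Checking all 81 profiles: 1 has a profitable deviation, 80 do not.)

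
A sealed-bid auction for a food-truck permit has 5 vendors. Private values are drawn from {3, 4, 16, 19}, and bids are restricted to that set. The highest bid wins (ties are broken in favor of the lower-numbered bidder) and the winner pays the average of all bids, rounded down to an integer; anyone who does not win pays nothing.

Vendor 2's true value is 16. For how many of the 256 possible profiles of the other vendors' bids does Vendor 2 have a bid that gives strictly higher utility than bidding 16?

137

Others bid (3, 3, 3, 3): truth gives 11; bid 4 gives 13 > 11. Violating.
Others bid (3, 3, 3, 4): truth gives 11; bid 4 gives 13 > 11. Violating.
Others bid (3, 3, 3, 19): truth gives 0; bid 19 gives 7 > 0. Violating.
Others bid (3, 3, 4, 3): truth gives 11; bid 4 gives 13 > 11. Violating.
Others bid (3, 3, 3, 16): truth gives 8; no alternative beats it.
Others bid (3, 3, 4, 16): truth gives 8; no alternative beats it.
(Checking all 256 profiles: 137 have a profitable deviation, 119 do not.)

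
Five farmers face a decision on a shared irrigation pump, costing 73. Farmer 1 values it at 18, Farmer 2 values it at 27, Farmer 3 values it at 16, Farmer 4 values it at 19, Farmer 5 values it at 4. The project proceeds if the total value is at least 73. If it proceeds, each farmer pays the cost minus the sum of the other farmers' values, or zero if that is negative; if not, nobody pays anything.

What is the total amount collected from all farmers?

36

Total value 84 ≥ cost 73, so it is built.
Farmer 1: others sum to 66; max(0, 73 - 66) = 7.
Farmer 2: others sum to 57; max(0, 73 - 57) = 16.
Farmer 3: others sum to 68; max(0, 73 - 68) = 5.
Farmer 4: others sum to 65; max(0, 73 - 65) = 8.
Farmer 5: others sum to 80; max(0, 73 - 80) = 0.
Total collected = 7 + 16 + 5 + 8 + 0 = 36.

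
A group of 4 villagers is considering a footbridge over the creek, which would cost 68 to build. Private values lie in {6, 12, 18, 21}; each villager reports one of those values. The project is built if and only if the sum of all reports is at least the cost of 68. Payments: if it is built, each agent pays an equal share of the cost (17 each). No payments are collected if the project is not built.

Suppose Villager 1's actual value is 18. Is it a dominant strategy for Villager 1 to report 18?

Consider the case where Villager 2 reports 6, Villager 3 reports 21 and Villager 4 reports 21.
Truthful report 18: project not built, utility 0.
Report 21 instead: project built, pays 17, utility 18 - 17 = 1.
Since 1 > 0, reporting 21 is strictly better here, so truthful reporting is not dominant.

No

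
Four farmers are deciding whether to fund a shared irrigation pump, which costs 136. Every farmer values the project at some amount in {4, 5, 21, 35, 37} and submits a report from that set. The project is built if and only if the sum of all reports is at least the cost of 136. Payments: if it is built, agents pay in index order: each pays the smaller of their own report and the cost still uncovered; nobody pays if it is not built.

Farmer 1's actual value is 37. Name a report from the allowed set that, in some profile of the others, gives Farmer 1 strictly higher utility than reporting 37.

Suppose Farmer 2 reports 35, Farmer 3 reports 35 and Farmer 4 reports 35.
Report 37: project built, pays 37, utility 37 - 37 = 0.
Report 35: project built, pays 35, utility 37 - 35 = 2.
So reporting 35 beats truth here (2 > 0).

35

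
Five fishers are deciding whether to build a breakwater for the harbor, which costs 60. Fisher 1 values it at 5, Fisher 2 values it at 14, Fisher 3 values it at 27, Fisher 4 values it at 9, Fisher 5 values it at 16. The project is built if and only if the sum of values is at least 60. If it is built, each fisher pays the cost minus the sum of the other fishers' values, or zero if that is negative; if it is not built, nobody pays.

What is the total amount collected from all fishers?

24

Total value 71 ≥ cost 60, so it is built.
Fisher 1: others sum to 66; max(0, 60 - 66) = 0.
Fisher 2: others sum to 57; max(0, 60 - 57) = 3.
Fisher 3: others sum to 44; max(0, 60 - 44) = 16.
Fisher 4: others sum to 62; max(0, 60 - 62) = 0.
Fisher 5: others sum to 55; max(0, 60 - 55) = 5.
Total collected = 0 + 3 + 16 + 0 + 5 = 24.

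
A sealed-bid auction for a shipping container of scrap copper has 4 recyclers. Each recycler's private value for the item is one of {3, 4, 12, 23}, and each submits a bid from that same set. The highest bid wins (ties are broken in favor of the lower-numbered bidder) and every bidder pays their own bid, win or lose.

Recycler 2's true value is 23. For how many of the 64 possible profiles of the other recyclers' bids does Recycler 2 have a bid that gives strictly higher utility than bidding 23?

Others bid (3, 3, 3): truth gives 0; bid 4 gives 19 > 0. Violating.
Others bid (3, 3, 4): truth gives 0; bid 4 gives 19 > 0. Violating.
Others bid (3, 3, 12): truth gives 0; bid 12 gives 11 > 0. Violating.
Others bid (3, 4, 3): truth gives 0; bid 4 gives 19 > 0. Violating.
Others bid (3, 3, 23): truth gives 0; no alternative beats it.
Others bid (3, 4, 23): truth gives 0; no alternative beats it.
(Checking all 64 profiles: 34 have a profitable deviation, 30 do not.)

34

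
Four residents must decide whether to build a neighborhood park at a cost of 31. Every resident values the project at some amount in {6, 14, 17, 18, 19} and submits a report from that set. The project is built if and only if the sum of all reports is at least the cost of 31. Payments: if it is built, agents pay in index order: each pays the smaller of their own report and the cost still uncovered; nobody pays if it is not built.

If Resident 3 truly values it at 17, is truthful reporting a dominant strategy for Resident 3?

No

Consider the case where Resident 1 reports 6, Resident 2 reports 6 and Resident 4 reports 6.
Truthful report 17: project built, pays 17, utility 17 - 17 = 0.
Report 14 instead: project built, pays 14, utility 17 - 14 = 3.
Since 3 > 0, reporting 14 is strictly better here, so truthful reporting is not dominant.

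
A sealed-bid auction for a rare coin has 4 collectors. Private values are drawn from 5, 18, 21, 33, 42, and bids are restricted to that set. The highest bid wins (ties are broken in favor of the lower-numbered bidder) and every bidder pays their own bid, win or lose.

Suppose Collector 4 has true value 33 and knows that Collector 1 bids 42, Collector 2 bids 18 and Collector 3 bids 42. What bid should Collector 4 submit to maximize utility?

Bid 5: loses but pays 5, utility -5.
Bid 18: loses but pays 18, utility -18.
Bid 21: loses but pays 21, utility -21.
Bid 33: loses but pays 33, utility -33.
Bid 42: loses but pays 42, utility -42.
The best choice is 5 with utility -5.

5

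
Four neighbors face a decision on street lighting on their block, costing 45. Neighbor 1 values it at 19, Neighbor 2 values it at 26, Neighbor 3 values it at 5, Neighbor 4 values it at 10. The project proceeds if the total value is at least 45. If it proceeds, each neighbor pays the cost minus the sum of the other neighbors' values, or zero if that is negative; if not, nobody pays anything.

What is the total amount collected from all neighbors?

15

Total value 60 ≥ cost 45, so it is built.
Neighbor 1: others sum to 41; max(0, 45 - 41) = 4.
Neighbor 2: others sum to 34; max(0, 45 - 34) = 11.
Neighbor 3: others sum to 55; max(0, 45 - 55) = 0.
Neighbor 4: others sum to 50; max(0, 45 - 50) = 0.
Total collected = 4 + 11 + 0 + 0 = 15.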